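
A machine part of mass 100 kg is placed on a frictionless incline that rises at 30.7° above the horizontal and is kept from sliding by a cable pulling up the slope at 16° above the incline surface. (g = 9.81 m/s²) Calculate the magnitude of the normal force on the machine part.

Take axes along and perpendicular to the incline. Weight components: W sin 30.7° = 500.8 N down-slope, W cos 30.7° = 843.5 N into the surface.
Along incline: T cos 16° = W sin 30.7° → T = 521 N.
Perpendicular: N = W cos 30.7° − T sin 16° = 699.9 N.

N ≈ 700 N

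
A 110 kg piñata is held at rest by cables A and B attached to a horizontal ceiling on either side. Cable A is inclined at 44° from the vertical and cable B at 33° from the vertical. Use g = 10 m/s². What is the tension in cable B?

T_B ≈ 784 N

Angles from the horizontal: cable A is 90° − 44° = 46°, cable B is 90° − 33° = 57°.
Weight W = 110 × 10 = 1100 N acts straight down.
Horizontal: T_A cos 46° = T_B cos 57°  →  T_A = 0.784 T_B.
Vertical: T_A sin 46° + T_B sin 57° = 1100.
Substituting the horizontal relation into the vertical equation gives 1.403 T_B = 1100, so T_B = 784.2 N.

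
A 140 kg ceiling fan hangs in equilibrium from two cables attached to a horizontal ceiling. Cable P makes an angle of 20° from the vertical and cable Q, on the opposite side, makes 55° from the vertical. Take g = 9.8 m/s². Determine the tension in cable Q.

Angles from the horizontal: cable P is 90° − 20° = 70°, cable Q is 90° − 55° = 35°.
Weight W = 140 × 9.8 = 1372 N acts straight down.
Horizontal: T_P cos 70° = T_Q cos 35°  →  T_P = 2.395 T_Q.
Vertical: T_P sin 70° + T_Q sin 35° = 1372.
Substituting the horizontal relation into the vertical equation gives 2.824 T_Q = 1372, so T_Q = 485.8 N.

T_Q ≈ 486 N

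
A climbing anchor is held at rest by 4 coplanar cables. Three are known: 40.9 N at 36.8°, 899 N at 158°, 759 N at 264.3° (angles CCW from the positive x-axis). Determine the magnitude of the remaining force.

F ≈ 961 N

Sum the known components: ΣF_x = -876.2 N, ΣF_y = -394 N.
For equilibrium the remaining force must supply (−ΣF_x, −ΣF_y) = (876.2, 394) N.
Magnitude = √((876.2)² + (394)²) = 960.7 N; direction = atan2(394, 876.2) = 24.2°.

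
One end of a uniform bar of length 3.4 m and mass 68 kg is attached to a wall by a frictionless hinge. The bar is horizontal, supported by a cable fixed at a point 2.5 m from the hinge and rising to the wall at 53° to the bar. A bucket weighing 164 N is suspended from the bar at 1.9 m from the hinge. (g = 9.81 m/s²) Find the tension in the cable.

T ≈ 724 N

Take torques about the hinge: T sin 53° · 2.5 = 68×9.81×1.7 + 164×1.9 = 1445.6 N·m.
So T = 1445.6 / (0.7986 × 2.5) = 724.05 N.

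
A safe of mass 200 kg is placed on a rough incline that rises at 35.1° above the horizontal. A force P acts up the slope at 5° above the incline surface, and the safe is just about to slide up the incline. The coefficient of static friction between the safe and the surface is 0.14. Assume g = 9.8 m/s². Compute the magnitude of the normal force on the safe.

On the verge of sliding up the incline, friction equals μN and acts down the slope.
Perpendicular: N + P sin 5° = W cos 35.1° = 1604 N.
Along incline: P cos 5° = W sin 35.1° + μN  with W sin 35.1° = 1127 N.
Solving the pair for P and N: P = 1340 N, N = 1487 N (and f = μN = 208.1 N).

N ≈ 1490 N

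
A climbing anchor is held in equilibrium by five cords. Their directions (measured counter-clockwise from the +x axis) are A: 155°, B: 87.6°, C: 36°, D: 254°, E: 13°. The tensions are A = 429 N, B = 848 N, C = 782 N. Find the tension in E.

T_E ≈ 162 N

Resolve: ΣF_x = 429 cos 155° + 848 cos 87.6° + 782 cos 36° + T_D cos 254° + T_E cos 13° = 0.
        ΣF_y = 429 sin 155° + 848 sin 87.6° + 782 sin 36° + T_D sin 254° + T_E sin 13° = 0.
The known terms sum to (279.4, 1488) N, so -0.2756 T_D + 0.9744 T_E = -279.4 and -0.9613 T_D + 0.2250 T_E = -1488.
Solving simultaneously: T_D = 1586 N, T_E = 162 N.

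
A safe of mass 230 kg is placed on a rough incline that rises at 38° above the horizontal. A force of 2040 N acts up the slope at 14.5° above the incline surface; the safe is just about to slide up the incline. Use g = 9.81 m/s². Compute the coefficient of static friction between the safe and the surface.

On the verge of sliding up the incline, friction is at its maximum μN and acts down the slope.
Perpendicular to incline: N = W cos 38° − P sin 14.5° = 1778 − 510.8 = 1267 N.
Along incline: P cos 14.5° − μN = W sin 38° → μ = −(W sin 38° − P cos 14.5°) / N = 0.4624.

μ ≈ 0.462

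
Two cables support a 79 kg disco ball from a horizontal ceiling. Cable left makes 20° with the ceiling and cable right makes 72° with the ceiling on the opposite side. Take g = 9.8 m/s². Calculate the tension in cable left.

T_left ≈ 239 N

Weight W = 79 × 9.8 = 774.2 N acts straight down.
Horizontal: T_left cos 20° = T_right cos 72°  →  T_right = 3.041 T_left.
Vertical: T_left sin 20° + T_right sin 72° = 774.2.
Substituting the horizontal relation into the vertical equation gives 3.234 T_left = 774.2, so T_left = 239.4 N.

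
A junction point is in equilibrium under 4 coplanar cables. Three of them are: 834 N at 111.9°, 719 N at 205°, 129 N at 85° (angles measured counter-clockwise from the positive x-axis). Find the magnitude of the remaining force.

F ≈ 1120 N

Sum the known components: ΣF_x = -951.5 N, ΣF_y = 598.5 N.
For equilibrium the remaining force must supply (−ΣF_x, −ΣF_y) = (951.5, -598.5) N.
Magnitude = √((951.5)² + (-598.5)²) = 1124 N; direction = atan2(-598.5, 951.5) = 327.8°.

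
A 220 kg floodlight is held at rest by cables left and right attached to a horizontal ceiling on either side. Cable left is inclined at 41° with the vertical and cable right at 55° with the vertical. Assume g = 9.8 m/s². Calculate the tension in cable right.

T_right ≈ 1420 N

Angles from the horizontal: cable left is 90° − 41° = 49°, cable right is 90° − 55° = 35°.
Weight W = 220 × 9.8 = 2156 N acts straight down.
Horizontal: T_left cos 49° = T_right cos 35°  →  T_left = 1.249 T_right.
Vertical: T_left sin 49° + T_right sin 35° = 2156.
Substituting the horizontal relation into the vertical equation gives 1.516 T_right = 2156, so T_right = 1422 N.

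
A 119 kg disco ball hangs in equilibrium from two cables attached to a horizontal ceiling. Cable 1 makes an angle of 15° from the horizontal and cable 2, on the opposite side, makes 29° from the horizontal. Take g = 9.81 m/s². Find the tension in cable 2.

T_2 ≈ 1620 N

Weight W = 119 × 9.81 = 1167 N acts straight down.
Horizontal: T_1 cos 15° = T_2 cos 29°  →  T_1 = 0.9055 T_2.
Vertical: T_1 sin 15° + T_2 sin 29° = 1167.
Substituting the horizontal relation into the vertical equation gives 0.7192 T_2 = 1167, so T_2 = 1623 N.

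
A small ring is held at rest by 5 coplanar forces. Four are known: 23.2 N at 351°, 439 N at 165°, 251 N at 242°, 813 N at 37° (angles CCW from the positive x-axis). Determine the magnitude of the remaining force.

Sum the known components: ΣF_x = 130.3 N, ΣF_y = 377.6 N.
For equilibrium the remaining force must supply (−ΣF_x, −ΣF_y) = (-130.3, -377.6) N.
Magnitude = √((-130.3)² + (-377.6)²) = 399.5 N; direction = atan2(-377.6, -130.3) = 251.0°.

F ≈ 400 N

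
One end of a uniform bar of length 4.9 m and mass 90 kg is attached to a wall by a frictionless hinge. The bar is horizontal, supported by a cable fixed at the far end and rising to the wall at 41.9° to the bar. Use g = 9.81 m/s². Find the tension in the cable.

T ≈ 661 N

Take torques about the hinge: T sin 41.9° · 4.9 = 90×9.81×2.45 = 2163.1 N·m.
So T = 2163.1 / (0.6678 × 4.9) = 661.02 N.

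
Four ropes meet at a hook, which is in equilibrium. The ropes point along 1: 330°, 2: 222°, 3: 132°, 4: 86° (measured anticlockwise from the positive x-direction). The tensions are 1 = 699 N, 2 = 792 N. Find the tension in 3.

Resolve: ΣF_x = 699 cos 330° + 792 cos 222° + T_3 cos 132° + T_4 cos 86° = 0.
        ΣF_y = 699 sin 330° + 792 sin 222° + T_3 sin 132° + T_4 sin 86° = 0.
The known terms sum to (16.78, -879.5) N, so -0.6691 T_3 + 0.0698 T_4 = -16.78 and 0.7431 T_3 + 0.9976 T_4 = 879.5.
Solving simultaneously: T_3 = 108.6 N, T_4 = 800.7 N.

T_3 ≈ 109 N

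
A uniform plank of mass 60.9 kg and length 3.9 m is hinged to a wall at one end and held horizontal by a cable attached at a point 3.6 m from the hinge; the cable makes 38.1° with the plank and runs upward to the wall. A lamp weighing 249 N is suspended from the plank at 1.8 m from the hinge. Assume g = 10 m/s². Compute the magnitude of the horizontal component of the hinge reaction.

H_x ≈ 579 N

Take torques about the hinge: T sin 38.1° · 3.6 = 60.9×10×1.95 + 249×1.8 = 1635.8 N·m.
So T = 1635.8 / (0.6170 × 3.6) = 736.38 N.
ΣF_x = 0: H_x = T cos 38.1° = 579.49 N.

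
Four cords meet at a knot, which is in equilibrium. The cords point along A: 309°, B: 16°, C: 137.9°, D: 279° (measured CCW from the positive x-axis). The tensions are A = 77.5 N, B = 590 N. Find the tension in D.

Resolve: ΣF_x = 77.5 cos 309° + 590 cos 16° + T_C cos 137.9° + T_D cos 279° = 0.
        ΣF_y = 77.5 sin 309° + 590 sin 16° + T_C sin 137.9° + T_D sin 279° = 0.
The known terms sum to (615.9, 102.4) N, so -0.7420 T_C + 0.1564 T_D = -615.9 and 0.6704 T_C − 0.9877 T_D = -102.4.
Solving simultaneously: T_C = 994.2 N, T_D = 778.6 N.

T_D ≈ 779 N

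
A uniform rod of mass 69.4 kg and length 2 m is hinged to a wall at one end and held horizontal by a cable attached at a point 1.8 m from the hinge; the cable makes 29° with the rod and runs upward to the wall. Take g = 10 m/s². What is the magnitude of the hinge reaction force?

|H| ≈ 761 N

Take torques about the hinge: T sin 29° · 1.8 = 69.4×10×1 = 694 N·m.
So T = 694 / (0.4848 × 1.8) = 795.27 N.
ΣF_x = 0: H_x = T cos 29° = 695.56 N.
ΣF_y = 0: H_y = (69.4×10) − T sin 29° = 694 − 385.56 = 308.44 N.
|H| = √(H_x² + H_y²) = √((695.56)² + (308.44)²) = 760.88 N.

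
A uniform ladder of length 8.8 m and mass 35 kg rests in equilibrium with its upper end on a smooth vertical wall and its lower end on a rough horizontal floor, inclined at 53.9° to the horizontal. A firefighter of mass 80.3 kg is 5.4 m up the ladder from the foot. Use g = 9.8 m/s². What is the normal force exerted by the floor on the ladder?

ΣF_y = 0: N_floor = 35×9.8 + 80.3×9.8 = 1129.9 N.

N_floor ≈ 1130 N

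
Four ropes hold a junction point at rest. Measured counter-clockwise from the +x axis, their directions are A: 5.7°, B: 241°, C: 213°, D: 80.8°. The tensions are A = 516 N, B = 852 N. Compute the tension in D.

T_D ≈ 859 N

Resolve: ΣF_x = 516 cos 5.7° + 852 cos 241° + T_C cos 213° + T_D cos 80.8° = 0.
        ΣF_y = 516 sin 5.7° + 852 sin 241° + T_C sin 213° + T_D sin 80.8° = 0.
The known terms sum to (100.4, -693.9) N, so -0.8387 T_C + 0.1599 T_D = -100.4 and -0.5446 T_C + 0.9871 T_D = 693.9.
Solving simultaneously: T_C = 283.5 N, T_D = 859.4 N.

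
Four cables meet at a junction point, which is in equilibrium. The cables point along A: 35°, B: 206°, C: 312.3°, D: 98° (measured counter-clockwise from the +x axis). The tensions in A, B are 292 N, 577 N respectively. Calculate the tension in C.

T_C ≈ 512 N

Resolve: ΣF_x = 292 cos 35° + 577 cos 206° + T_C cos 312.3° + T_D cos 98° = 0.
        ΣF_y = 292 sin 35° + 577 sin 206° + T_C sin 312.3° + T_D sin 98° = 0.
The known terms sum to (-279.4, -85.46) N, so 0.6730 T_C − 0.1392 T_D = 279.4 and -0.7396 T_C + 0.9903 T_D = 85.46.
Solving simultaneously: T_C = 512.1 N, T_D = 468.8 N.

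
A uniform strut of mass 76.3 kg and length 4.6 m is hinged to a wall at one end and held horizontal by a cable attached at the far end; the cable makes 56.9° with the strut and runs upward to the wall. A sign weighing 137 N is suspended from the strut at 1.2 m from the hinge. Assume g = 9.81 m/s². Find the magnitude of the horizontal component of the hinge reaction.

Take torques about the hinge: T sin 56.9° · 4.6 = 76.3×9.81×2.3 + 137×1.2 = 1886 N·m.
So T = 1886 / (0.8377 × 4.6) = 489.41 N.
ΣF_x = 0: H_x = T cos 56.9° = 267.27 N.

H_x ≈ 267 N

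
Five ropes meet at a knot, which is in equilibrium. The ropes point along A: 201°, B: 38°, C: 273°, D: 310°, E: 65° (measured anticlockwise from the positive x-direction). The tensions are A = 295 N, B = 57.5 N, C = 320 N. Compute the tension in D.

Resolve: ΣF_x = 295 cos 201° + 57.5 cos 38° + 320 cos 273° + T_D cos 310° + T_E cos 65° = 0.
        ΣF_y = 295 sin 201° + 57.5 sin 38° + 320 sin 273° + T_D sin 310° + T_E sin 65° = 0.
The known terms sum to (-213.3, -389.9) N, so 0.6428 T_D + 0.4226 T_E = 213.3 and -0.7660 T_D + 0.9063 T_E = 389.9.
Solving simultaneously: T_D = 31.54 N, T_E = 456.8 N.

T_D ≈ 31.5 N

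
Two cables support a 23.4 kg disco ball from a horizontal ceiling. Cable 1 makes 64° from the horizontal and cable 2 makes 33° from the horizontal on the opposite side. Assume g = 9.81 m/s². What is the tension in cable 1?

T_1 ≈ 194 N

Weight W = 23.4 × 9.81 = 229.6 N acts straight down.
Horizontal: T_1 cos 64° = T_2 cos 33°  →  T_2 = 0.5227 T_1.
Vertical: T_1 sin 64° + T_2 sin 33° = 229.6.
Substituting the horizontal relation into the vertical equation gives 1.183 T_1 = 229.6, so T_1 = 194 N.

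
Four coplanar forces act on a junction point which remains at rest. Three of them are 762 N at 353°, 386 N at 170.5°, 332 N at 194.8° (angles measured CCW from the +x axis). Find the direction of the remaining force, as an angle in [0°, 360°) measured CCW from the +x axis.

θ ≈ 116°

Sum the known components: ΣF_x = 54.63 N, ΣF_y = -114 N.
For equilibrium the remaining force must supply (−ΣF_x, −ΣF_y) = (-54.63, 114) N.
Magnitude = √((-54.63)² + (114)²) = 126.4 N; direction = atan2(114, -54.63) = 115.6°.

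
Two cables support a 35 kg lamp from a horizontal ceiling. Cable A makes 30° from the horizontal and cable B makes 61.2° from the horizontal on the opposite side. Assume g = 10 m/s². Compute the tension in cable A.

Weight W = 35 × 10 = 350 N acts straight down.
Horizontal: T_A cos 30° = T_B cos 61.2°  →  T_B = 1.798 T_A.
Vertical: T_A sin 30° + T_B sin 61.2° = 350.
Substituting the horizontal relation into the vertical equation gives 2.075 T_A = 350, so T_A = 168.7 N.

T_A ≈ 169 N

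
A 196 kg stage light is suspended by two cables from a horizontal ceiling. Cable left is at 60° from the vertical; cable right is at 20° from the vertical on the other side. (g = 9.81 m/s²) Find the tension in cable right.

T_right ≈ 1690 N

Angles from the horizontal: cable left is 90° − 60° = 30°, cable right is 90° − 20° = 70°.
Weight W = 196 × 9.81 = 1923 N acts straight down.
Horizontal: T_left cos 30° = T_right cos 70°  →  T_left = 0.3949 T_right.
Vertical: T_left sin 30° + T_right sin 70° = 1923.
Substituting the horizontal relation into the vertical equation gives 1.137 T_right = 1923, so T_right = 1691 N.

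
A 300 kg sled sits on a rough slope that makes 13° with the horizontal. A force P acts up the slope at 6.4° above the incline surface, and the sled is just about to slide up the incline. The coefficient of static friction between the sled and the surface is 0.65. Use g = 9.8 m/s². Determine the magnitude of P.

On the verge of sliding up the incline, friction equals μN and acts down the slope.
Perpendicular: N + P sin 6.4° = W cos 13° = 2865 N.
Along incline: P cos 6.4° = W sin 13° + μN  with W sin 13° = 661.4 N.
Solving the pair for P and N: P = 2367 N, N = 2601 N (and f = μN = 1691 N).

P ≈ 2370 N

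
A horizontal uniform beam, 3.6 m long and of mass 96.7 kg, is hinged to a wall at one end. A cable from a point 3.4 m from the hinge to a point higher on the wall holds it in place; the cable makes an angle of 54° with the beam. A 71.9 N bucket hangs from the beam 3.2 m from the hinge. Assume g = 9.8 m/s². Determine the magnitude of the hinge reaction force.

Take torques about the hinge: T sin 54° · 3.4 = 96.7×9.8×1.8 + 71.9×3.2 = 1935.9 N·m.
So T = 1935.9 / (0.8090 × 3.4) = 703.78 N.
ΣF_x = 0: H_x = T cos 54° = 413.67 N.
ΣF_y = 0: H_y = (96.7×9.8 + 71.9) − T sin 54° = 1019.6 − 569.37 = 450.19 N.
|H| = √(H_x² + H_y²) = √((413.67)² + (450.19)²) = 611.39 N.

|H| ≈ 611 N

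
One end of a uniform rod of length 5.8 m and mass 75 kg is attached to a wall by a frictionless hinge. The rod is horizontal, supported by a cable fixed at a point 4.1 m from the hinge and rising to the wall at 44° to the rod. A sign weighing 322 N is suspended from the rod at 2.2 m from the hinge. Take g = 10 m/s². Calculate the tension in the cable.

T ≈ 1010 N

Take torques about the hinge: T sin 44° · 4.1 = 75×10×2.9 + 322×2.2 = 2883.4 N·m.
So T = 2883.4 / (0.6947 × 4.1) = 1012.4 N.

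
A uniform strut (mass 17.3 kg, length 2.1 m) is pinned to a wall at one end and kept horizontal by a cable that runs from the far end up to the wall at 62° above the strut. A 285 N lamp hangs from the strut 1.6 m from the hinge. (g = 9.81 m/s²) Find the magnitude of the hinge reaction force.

|H| ≈ 222 N

Take torques about the hinge: T sin 62° · 2.1 = 17.3×9.81×1.05 + 285×1.6 = 634.2 N·m.
So T = 634.2 / (0.8829 × 2.1) = 342.04 N.
ΣF_x = 0: H_x = T cos 62° = 160.58 N.
ΣF_y = 0: H_y = (17.3×9.81 + 285) − T sin 62° = 454.71 − 302 = 152.71 N.
|H| = √(H_x² + H_y²) = √((160.58)² + (152.71)²) = 221.6 N.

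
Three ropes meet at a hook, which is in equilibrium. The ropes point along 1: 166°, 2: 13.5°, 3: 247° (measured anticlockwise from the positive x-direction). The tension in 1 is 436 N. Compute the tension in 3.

Resolve: ΣF_x = 436 cos 166° + T_2 cos 13.5° + T_3 cos 247° = 0.
        ΣF_y = 436 sin 166° + T_2 sin 13.5° + T_3 sin 247° = 0.
The known terms sum to (-423, 105.5) N, so 0.9724 T_2 − 0.3907 T_3 = 423 and 0.2334 T_2 − 0.9205 T_3 = -105.5.
Solving simultaneously: T_2 = 535.7 N, T_3 = 250.4 N.

T_3 ≈ 250 N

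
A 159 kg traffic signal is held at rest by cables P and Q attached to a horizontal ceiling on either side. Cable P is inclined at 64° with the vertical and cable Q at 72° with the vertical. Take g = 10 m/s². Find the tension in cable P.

T_P ≈ 2180 N

Angles from the horizontal: cable P is 90° − 64° = 26°, cable Q is 90° − 72° = 18°.
Weight W = 159 × 10 = 1590 N acts straight down.
Horizontal: T_P cos 26° = T_Q cos 18°  →  T_Q = 0.945 T_P.
Vertical: T_P sin 26° + T_Q sin 18° = 1590.
Substituting the horizontal relation into the vertical equation gives 0.7304 T_P = 1590, so T_P = 2177 N.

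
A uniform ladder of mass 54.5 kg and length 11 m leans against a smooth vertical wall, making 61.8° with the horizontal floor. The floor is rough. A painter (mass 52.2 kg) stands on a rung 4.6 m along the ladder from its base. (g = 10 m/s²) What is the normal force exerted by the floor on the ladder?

N_floor ≈ 1070 N

ΣF_y = 0: N_floor = 54.5×10 + 52.2×10 = 1067 N.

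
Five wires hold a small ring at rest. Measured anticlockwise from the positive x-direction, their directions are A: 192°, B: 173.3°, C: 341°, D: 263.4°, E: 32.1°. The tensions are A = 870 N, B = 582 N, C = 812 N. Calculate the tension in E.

Resolve: ΣF_x = 870 cos 192° + 582 cos 173.3° + 812 cos 341° + T_D cos 263.4° + T_E cos 32.1° = 0.
        ΣF_y = 870 sin 192° + 582 sin 173.3° + 812 sin 341° + T_D sin 263.4° + T_E sin 32.1° = 0.
The known terms sum to (-661.3, -377.3) N, so -0.1149 T_D + 0.8471 T_E = 661.3 and -0.9934 T_D + 0.5314 T_E = 377.3.
Solving simultaneously: T_D = 40.66 N, T_E = 786.1 N.

T_E ≈ 786 N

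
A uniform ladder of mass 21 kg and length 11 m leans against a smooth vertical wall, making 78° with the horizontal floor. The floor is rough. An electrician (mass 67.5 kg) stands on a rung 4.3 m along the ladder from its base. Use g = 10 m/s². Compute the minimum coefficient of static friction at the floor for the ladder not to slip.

μ_min ≈ 0.0886

ΣF_y = 0: N_floor = 21×10 + 67.5×10 = 885 N.
Torques about the foot: N_wall · 11 sin 78° = 21×10×5.5 cos 78° + 67.5×10×4.3 cos 78° → N_wall = 78.404 N.
ΣF_x = 0: f_floor = N_wall = 78.404 N.
μ_min = f_floor / N_floor = 78.404 / 885 = 0.08859.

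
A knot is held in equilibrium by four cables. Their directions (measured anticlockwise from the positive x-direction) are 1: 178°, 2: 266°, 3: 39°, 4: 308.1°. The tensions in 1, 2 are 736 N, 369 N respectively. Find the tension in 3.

Resolve: ΣF_x = 736 cos 178° + 369 cos 266° + T_3 cos 39° + T_4 cos 308.1° = 0.
        ΣF_y = 736 sin 178° + 369 sin 266° + T_3 sin 39° + T_4 sin 308.1° = 0.
The known terms sum to (-761.3, -342.4) N, so 0.7771 T_3 + 0.6170 T_4 = 761.3 and 0.6293 T_3 − 0.7869 T_4 = 342.4.
Solving simultaneously: T_3 = 810.5 N, T_4 = 213 N.

T_3 ≈ 810 N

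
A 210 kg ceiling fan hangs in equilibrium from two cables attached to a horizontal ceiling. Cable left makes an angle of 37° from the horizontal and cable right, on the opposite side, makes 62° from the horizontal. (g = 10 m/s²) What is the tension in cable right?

T_right ≈ 1700 N

Weight W = 210 × 10 = 2100 N acts straight down.
Horizontal: T_left cos 37° = T_right cos 62°  →  T_left = 0.5878 T_right.
Vertical: T_left sin 37° + T_right sin 62° = 2100.
Substituting the horizontal relation into the vertical equation gives 1.237 T_right = 2100, so T_right = 1698 N.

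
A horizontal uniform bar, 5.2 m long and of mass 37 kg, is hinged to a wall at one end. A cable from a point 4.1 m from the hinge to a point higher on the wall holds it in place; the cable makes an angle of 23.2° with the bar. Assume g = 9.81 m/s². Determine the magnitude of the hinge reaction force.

Take torques about the hinge: T sin 23.2° · 4.1 = 37×9.81×2.6 = 943.72 N·m.
So T = 943.72 / (0.3939 × 4.1) = 584.29 N.
ΣF_x = 0: H_x = T cos 23.2° = 537.04 N.
ΣF_y = 0: H_y = (37×9.81) − T sin 23.2° = 362.97 − 230.18 = 132.79 N.
|H| = √(H_x² + H_y²) = √((537.04)² + (132.79)²) = 553.22 N.

|H| ≈ 553 N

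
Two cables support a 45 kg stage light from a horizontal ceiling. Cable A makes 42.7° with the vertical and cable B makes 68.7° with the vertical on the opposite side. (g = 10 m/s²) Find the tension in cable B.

Angles from the horizontal: cable A is 90° − 42.7° = 47.3°, cable B is 90° − 68.7° = 21.3°.
Weight W = 45 × 10 = 450 N acts straight down.
Horizontal: T_A cos 47.3° = T_B cos 21.3°  →  T_A = 1.374 T_B.
Vertical: T_A sin 47.3° + T_B sin 21.3° = 450.
Substituting the horizontal relation into the vertical equation gives 1.373 T_B = 450, so T_B = 327.8 N.

T_B ≈ 328 N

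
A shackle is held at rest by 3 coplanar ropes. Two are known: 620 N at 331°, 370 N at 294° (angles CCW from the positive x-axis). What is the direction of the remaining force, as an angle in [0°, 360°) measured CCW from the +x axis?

Sum the known components: ΣF_x = 692.8 N, ΣF_y = -638.6 N.
For equilibrium the remaining force must supply (−ΣF_x, −ΣF_y) = (-692.8, 638.6) N.
Magnitude = √((-692.8)² + (638.6)²) = 942.2 N; direction = atan2(638.6, -692.8) = 137.3°.

θ ≈ 137°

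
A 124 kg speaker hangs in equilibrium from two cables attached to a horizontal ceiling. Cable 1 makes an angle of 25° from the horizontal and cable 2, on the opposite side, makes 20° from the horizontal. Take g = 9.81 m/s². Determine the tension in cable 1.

T_1 ≈ 1620 N

Weight W = 124 × 9.81 = 1216 N acts straight down.
Horizontal: T_1 cos 25° = T_2 cos 20°  →  T_2 = 0.9645 T_1.
Vertical: T_1 sin 25° + T_2 sin 20° = 1216.
Substituting the horizontal relation into the vertical equation gives 0.7525 T_1 = 1216, so T_1 = 1617 N.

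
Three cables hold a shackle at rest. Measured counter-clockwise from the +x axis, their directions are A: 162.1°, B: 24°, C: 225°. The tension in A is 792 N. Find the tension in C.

Resolve: ΣF_x = 792 cos 162.1° + T_B cos 24° + T_C cos 225° = 0.
        ΣF_y = 792 sin 162.1° + T_B sin 24° + T_C sin 225° = 0.
The known terms sum to (-753.7, 243.4) N, so 0.9135 T_B − 0.7071 T_C = 753.7 and 0.4067 T_B − 0.7071 T_C = -243.4.
Solving simultaneously: T_B = 1967 N, T_C = 1476 N.

T_C ≈ 1480 N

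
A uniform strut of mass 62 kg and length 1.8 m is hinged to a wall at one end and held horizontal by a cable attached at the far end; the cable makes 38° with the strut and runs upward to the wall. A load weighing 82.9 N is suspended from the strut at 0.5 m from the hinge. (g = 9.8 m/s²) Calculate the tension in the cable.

T ≈ 531 N

Take torques about the hinge: T sin 38° · 1.8 = 62×9.8×0.9 + 82.9×0.5 = 588.29 N·m.
So T = 588.29 / (0.6157 × 1.8) = 530.86 N.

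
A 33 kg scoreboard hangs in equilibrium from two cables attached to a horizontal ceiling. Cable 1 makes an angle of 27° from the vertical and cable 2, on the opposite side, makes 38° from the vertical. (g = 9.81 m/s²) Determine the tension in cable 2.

Angles from the horizontal: cable 1 is 90° − 27° = 63°, cable 2 is 90° − 38° = 52°.
Weight W = 33 × 9.81 = 323.7 N acts straight down.
Horizontal: T_1 cos 63° = T_2 cos 52°  →  T_1 = 1.356 T_2.
Vertical: T_1 sin 63° + T_2 sin 52° = 323.7.
Substituting the horizontal relation into the vertical equation gives 1.996 T_2 = 323.7, so T_2 = 162.2 N.

T_2 ≈ 162 N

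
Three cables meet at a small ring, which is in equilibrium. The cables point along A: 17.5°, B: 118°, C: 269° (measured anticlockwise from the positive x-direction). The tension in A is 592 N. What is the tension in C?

Resolve: ΣF_x = 592 cos 17.5° + T_B cos 118° + T_C cos 269° = 0.
        ΣF_y = 592 sin 17.5° + T_B sin 118° + T_C sin 269° = 0.
The known terms sum to (564.6, 178) N, so -0.4695 T_B − 0.0175 T_C = -564.6 and 0.8829 T_B − 0.9998 T_C = -178.
Solving simultaneously: T_B = 1158 N, T_C = 1201 N.

T_C ≈ 1200 N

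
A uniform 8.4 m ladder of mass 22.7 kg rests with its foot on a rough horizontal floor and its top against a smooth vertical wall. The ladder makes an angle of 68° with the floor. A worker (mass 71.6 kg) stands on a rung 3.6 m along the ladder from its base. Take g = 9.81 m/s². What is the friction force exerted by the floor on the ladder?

f ≈ 167 N

Torques about the foot: N_wall · 8.4 sin 68° = 22.7×9.81×4.2 cos 68° + 71.6×9.81×3.6 cos 68° → N_wall = 166.61 N.
ΣF_x = 0: f_floor = N_wall = 166.61 N.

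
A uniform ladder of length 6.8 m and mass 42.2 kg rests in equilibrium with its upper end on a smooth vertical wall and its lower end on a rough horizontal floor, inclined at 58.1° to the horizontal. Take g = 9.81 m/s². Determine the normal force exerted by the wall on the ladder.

N_wall ≈ 129 N

Torques about the foot: N_wall · 6.8 sin 58.1° = 42.2×9.81×3.4 cos 58.1° → N_wall = 128.84 N.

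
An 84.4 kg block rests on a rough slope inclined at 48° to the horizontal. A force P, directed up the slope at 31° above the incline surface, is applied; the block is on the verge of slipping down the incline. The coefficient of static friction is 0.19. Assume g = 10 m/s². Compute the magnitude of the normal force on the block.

On the verge of sliding down the incline, friction equals μN and acts up the slope.
Perpendicular: N + P sin 31° = W cos 48° = 564.7 N.
Along incline: P cos 31° + μN = W sin 48° with W sin 48° = 627.2 N.
Solving the pair for P and N: P = 684.7 N, N = 212.1 N (and f = μN = 40.3 N).

N ≈ 212 N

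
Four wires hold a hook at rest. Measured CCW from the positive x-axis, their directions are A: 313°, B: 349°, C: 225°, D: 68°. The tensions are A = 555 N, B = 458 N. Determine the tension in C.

Resolve: ΣF_x = 555 cos 313° + 458 cos 349° + T_C cos 225° + T_D cos 68° = 0.
        ΣF_y = 555 sin 313° + 458 sin 349° + T_C sin 225° + T_D sin 68° = 0.
The known terms sum to (828.1, -493.3) N, so -0.7071 T_C + 0.3746 T_D = -828.1 and -0.7071 T_C + 0.9272 T_D = 493.3.
Solving simultaneously: T_C = 2438 N, T_D = 2391 N.

T_C ≈ 2440 N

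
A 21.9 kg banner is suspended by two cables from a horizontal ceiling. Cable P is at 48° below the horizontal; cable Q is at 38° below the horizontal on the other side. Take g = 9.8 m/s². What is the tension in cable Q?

T_Q ≈ 144 N

Weight W = 21.9 × 9.8 = 214.6 N acts straight down.
Horizontal: T_P cos 48° = T_Q cos 38°  →  T_P = 1.178 T_Q.
Vertical: T_P sin 48° + T_Q sin 38° = 214.6.
Substituting the horizontal relation into the vertical equation gives 1.491 T_Q = 214.6, so T_Q = 144 N.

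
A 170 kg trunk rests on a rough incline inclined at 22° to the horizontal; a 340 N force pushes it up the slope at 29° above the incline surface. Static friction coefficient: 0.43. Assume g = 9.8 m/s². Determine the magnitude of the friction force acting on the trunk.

f ≈ 327 N

Axes along / perpendicular to the incline. W sin 22° = 624.1 N down-slope; W cos 22° = 1545 N into the surface.
Perpendicular: N = W cos 22° − P sin 29° = 1545 − 164.8 = 1380 N.
Along incline: P cos 29° + f = W sin 22° (friction acts up-slope) → f = 624.1 − 297.4 = 326.7 N.
|f| = 326.7 N ≤ μN = 593.3 N, so the trunk is indeed static.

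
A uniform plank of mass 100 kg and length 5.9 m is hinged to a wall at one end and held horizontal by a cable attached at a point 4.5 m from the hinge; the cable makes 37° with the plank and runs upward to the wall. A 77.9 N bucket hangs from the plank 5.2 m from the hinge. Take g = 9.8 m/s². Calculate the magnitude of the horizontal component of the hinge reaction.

Take torques about the hinge: T sin 37° · 4.5 = 100×9.8×2.95 + 77.9×5.2 = 3296.1 N·m.
So T = 3296.1 / (0.6018 × 4.5) = 1217.1 N.
ΣF_x = 0: H_x = T cos 37° = 972.01 N.

H_x ≈ 972 N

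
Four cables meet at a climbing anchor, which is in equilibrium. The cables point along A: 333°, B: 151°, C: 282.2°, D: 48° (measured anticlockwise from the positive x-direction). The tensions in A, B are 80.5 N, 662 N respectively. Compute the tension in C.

T_C ≈ 699 N

Resolve: ΣF_x = 80.5 cos 333° + 662 cos 151° + T_C cos 282.2° + T_D cos 48° = 0.
        ΣF_y = 80.5 sin 333° + 662 sin 151° + T_C sin 282.2° + T_D sin 48° = 0.
The known terms sum to (-507.3, 284.4) N, so 0.2113 T_C + 0.6691 T_D = 507.3 and -0.9774 T_C + 0.7431 T_D = -284.4.
Solving simultaneously: T_C = 699.4 N, T_D = 537.2 N.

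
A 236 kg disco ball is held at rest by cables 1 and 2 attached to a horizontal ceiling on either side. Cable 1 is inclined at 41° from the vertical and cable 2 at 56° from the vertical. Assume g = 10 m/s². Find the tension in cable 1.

T_1 ≈ 1970 N

Angles from the horizontal: cable 1 is 90° − 41° = 49°, cable 2 is 90° − 56° = 34°.
Weight W = 236 × 10 = 2360 N acts straight down.
Horizontal: T_1 cos 49° = T_2 cos 34°  →  T_2 = 0.7914 T_1.
Vertical: T_1 sin 49° + T_2 sin 34° = 2360.
Substituting the horizontal relation into the vertical equation gives 1.197 T_1 = 2360, so T_1 = 1971 N.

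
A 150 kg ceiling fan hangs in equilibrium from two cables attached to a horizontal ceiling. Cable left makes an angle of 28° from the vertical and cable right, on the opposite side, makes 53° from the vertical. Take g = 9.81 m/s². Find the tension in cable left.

T_left ≈ 1190 N

Angles from the horizontal: cable left is 90° − 28° = 62°, cable right is 90° − 53° = 37°.
Weight W = 150 × 9.81 = 1472 N acts straight down.
Horizontal: T_left cos 62° = T_right cos 37°  →  T_right = 0.5878 T_left.
Vertical: T_left sin 62° + T_right sin 37° = 1472.
Substituting the horizontal relation into the vertical equation gives 1.237 T_left = 1472, so T_left = 1190 N.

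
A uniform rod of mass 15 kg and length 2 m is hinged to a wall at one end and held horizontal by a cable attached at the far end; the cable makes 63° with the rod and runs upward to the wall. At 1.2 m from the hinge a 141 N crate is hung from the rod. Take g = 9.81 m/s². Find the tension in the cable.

Take torques about the hinge: T sin 63° · 2 = 15×9.81×1 + 141×1.2 = 316.35 N·m.
So T = 316.35 / (0.8910 × 2) = 177.52 N.

T ≈ 178 N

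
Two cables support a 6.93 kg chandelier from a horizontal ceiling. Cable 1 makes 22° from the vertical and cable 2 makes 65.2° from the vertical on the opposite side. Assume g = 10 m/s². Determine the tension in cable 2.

T_2 ≈ 26 N

Angles from the horizontal: cable 1 is 90° − 22° = 68°, cable 2 is 90° − 65.2° = 24.8°.
Weight W = 6.93 × 10 = 69.3 N acts straight down.
Horizontal: T_1 cos 68° = T_2 cos 24.8°  →  T_1 = 2.423 T_2.
Vertical: T_1 sin 68° + T_2 sin 24.8° = 69.3.
Substituting the horizontal relation into the vertical equation gives 2.666 T_2 = 69.3, so T_2 = 25.99 N.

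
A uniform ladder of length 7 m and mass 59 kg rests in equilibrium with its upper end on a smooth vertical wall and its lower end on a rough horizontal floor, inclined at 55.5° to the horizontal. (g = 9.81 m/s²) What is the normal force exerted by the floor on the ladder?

ΣF_y = 0: N_floor = 59×9.81 = 578.79 N.

N_floor ≈ 579 N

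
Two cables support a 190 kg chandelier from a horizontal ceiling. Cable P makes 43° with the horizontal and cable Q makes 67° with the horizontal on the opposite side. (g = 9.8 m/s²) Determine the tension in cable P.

T_P ≈ 774 N

Weight W = 190 × 9.8 = 1862 N acts straight down.
Horizontal: T_P cos 43° = T_Q cos 67°  →  T_Q = 1.872 T_P.
Vertical: T_P sin 43° + T_Q sin 67° = 1862.
Substituting the horizontal relation into the vertical equation gives 2.405 T_P = 1862, so T_P = 774.2 N.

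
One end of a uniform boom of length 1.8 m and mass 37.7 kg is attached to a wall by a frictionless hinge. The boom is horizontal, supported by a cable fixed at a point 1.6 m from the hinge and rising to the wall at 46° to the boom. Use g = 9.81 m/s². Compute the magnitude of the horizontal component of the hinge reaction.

Take torques about the hinge: T sin 46° · 1.6 = 37.7×9.81×0.9 = 332.85 N·m.
So T = 332.85 / (0.7193 × 1.6) = 289.2 N.
ΣF_x = 0: H_x = T cos 46° = 200.9 N.

H_x ≈ 201 N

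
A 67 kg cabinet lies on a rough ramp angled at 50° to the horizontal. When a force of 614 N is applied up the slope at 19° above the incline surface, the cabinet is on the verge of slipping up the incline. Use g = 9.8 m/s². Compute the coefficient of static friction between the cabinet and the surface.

On the verge of sliding up the incline, friction is at its maximum μN and acts down the slope.
Perpendicular to incline: N = W cos 50° − P sin 19° = 422.1 − 199.9 = 222.2 N.
Along incline: P cos 19° − μN = W sin 50° → μ = −(W sin 50° − P cos 19°) / N = 0.3491.

μ ≈ 0.349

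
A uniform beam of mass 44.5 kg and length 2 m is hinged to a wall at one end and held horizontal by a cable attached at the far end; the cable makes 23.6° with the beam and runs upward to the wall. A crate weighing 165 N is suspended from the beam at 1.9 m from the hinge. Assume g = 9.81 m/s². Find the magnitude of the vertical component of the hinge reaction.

Take torques about the hinge: T sin 23.6° · 2 = 44.5×9.81×1 + 165×1.9 = 750.05 N·m.
So T = 750.05 / (0.4003 × 2) = 936.74 N.
ΣF_y = 0: H_y = (44.5×9.81 + 165) − T sin 23.6° = 601.55 − 375.02 = 226.52 N.

|H_y| ≈ 227 N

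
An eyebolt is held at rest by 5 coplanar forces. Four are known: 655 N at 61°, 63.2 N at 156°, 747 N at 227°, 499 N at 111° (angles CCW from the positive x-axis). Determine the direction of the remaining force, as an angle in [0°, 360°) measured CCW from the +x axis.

θ ≈ 310°

Sum the known components: ΣF_x = -428.5 N, ΣF_y = 518.1 N.
For equilibrium the remaining force must supply (−ΣF_x, −ΣF_y) = (428.5, -518.1) N.
Magnitude = √((428.5)² + (-518.1)²) = 672.3 N; direction = atan2(-518.1, 428.5) = 309.6°.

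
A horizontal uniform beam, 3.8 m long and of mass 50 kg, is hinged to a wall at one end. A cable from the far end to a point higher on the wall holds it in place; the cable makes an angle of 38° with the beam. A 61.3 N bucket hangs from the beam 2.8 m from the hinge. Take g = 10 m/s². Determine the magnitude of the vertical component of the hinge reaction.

|H_y| ≈ 266 N

Take torques about the hinge: T sin 38° · 3.8 = 50×10×1.9 + 61.3×2.8 = 1121.6 N·m.
So T = 1121.6 / (0.6157 × 3.8) = 479.43 N.
ΣF_y = 0: H_y = (50×10 + 61.3) − T sin 38° = 561.3 − 295.17 = 266.13 N.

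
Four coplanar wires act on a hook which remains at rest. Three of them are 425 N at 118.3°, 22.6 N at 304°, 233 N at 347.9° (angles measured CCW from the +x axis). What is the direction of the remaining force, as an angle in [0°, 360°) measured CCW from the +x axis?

Sum the known components: ΣF_x = 38.97 N, ΣF_y = 306.6 N.
For equilibrium the remaining force must supply (−ΣF_x, −ΣF_y) = (-38.97, -306.6) N.
Magnitude = √((-38.97)² + (-306.6)²) = 309.1 N; direction = atan2(-306.6, -38.97) = 262.8°.

θ ≈ 263°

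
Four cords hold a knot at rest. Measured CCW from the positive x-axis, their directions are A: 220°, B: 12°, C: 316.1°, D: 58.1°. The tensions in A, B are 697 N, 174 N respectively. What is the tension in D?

T_D ≈ 561 N

Resolve: ΣF_x = 697 cos 220° + 174 cos 12° + T_C cos 316.1° + T_D cos 58.1° = 0.
        ΣF_y = 697 sin 220° + 174 sin 12° + T_C sin 316.1° + T_D sin 58.1° = 0.
The known terms sum to (-363.7, -411.8) N, so 0.7206 T_C + 0.5284 T_D = 363.7 and -0.6934 T_C + 0.8490 T_D = 411.8.
Solving simultaneously: T_C = 93.20 N, T_D = 561.2 N.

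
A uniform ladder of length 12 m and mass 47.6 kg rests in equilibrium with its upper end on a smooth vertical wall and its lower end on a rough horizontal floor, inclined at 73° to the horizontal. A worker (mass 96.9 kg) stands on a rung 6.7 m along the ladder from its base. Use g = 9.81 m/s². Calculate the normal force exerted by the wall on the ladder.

Torques about the foot: N_wall · 12 sin 73° = 47.6×9.81×6 cos 73° + 96.9×9.81×6.7 cos 73° → N_wall = 233.65 N.

N_wall ≈ 234 N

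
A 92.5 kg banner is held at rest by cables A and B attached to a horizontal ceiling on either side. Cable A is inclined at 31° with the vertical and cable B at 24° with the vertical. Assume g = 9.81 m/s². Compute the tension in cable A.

T_A ≈ 451 N

Angles from the horizontal: cable A is 90° − 31° = 59°, cable B is 90° − 24° = 66°.
Weight W = 92.5 × 9.81 = 907.4 N acts straight down.
Horizontal: T_A cos 59° = T_B cos 66°  →  T_B = 1.266 T_A.
Vertical: T_A sin 59° + T_B sin 66° = 907.4.
Substituting the horizontal relation into the vertical equation gives 2.014 T_A = 907.4, so T_A = 450.6 N.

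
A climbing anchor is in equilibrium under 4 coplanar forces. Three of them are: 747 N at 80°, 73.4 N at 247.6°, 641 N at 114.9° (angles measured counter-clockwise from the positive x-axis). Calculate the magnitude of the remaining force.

Sum the known components: ΣF_x = -168.1 N, ΣF_y = 1249 N.
For equilibrium the remaining force must supply (−ΣF_x, −ΣF_y) = (168.1, -1249) N.
Magnitude = √((168.1)² + (-1249)²) = 1260 N; direction = atan2(-1249, 168.1) = 277.7°.

F ≈ 1260 N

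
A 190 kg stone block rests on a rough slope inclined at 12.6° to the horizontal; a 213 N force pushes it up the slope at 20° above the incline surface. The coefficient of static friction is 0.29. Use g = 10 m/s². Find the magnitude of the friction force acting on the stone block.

Axes along / perpendicular to the incline. W sin 12.6° = 414.5 N down-slope; W cos 12.6° = 1854 N into the surface.
Perpendicular: N = W cos 12.6° − P sin 20° = 1854 − 72.85 = 1781 N.
Along incline: P cos 20° + f = W sin 12.6° (friction acts up-slope) → f = 414.5 − 200.2 = 214.3 N.
|f| = 214.3 N ≤ μN = 516.6 N, so the stone block is indeed static.

f ≈ 214 N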